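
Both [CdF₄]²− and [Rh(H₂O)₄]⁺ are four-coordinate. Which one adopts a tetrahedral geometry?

For [CdF₄]²−: Ligand charges: each fluoride is −1. With an overall charge of −2 the cadmium centre must be in the +2 oxidation state. Group 12 minus oxidation state 2 gives a d¹⁰ configuration. A d¹⁰ ion has no crystal-field stabilisation preference between square planar and tetrahedral, so four ligands adopt the sterically favoured tetrahedral geometry. → tetrahedral.
For [Rh(H₂O)₄]⁺: Ligand charges: water is neutral. With an overall charge of +1 the rhodium centre must be in the +1 oxidation state. Rhodium is a group-9 element; Rh(I) is therefore d⁸. A 4d d⁸ ion has a large crystal-field splitting; square planar leaves the high-energy d_{x²−y²} orbital empty and maximises CFSE. → square planar.

[CdF₄]²−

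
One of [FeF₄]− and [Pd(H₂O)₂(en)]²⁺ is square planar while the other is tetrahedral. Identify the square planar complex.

[Pd(H₂O)₂(en)]²⁺

For [FeF₄]−: Ligand charges: each fluoride is −1. With an overall charge of −1 the iron centre must be in the +3 oxidation state. Fe sits in group 8, so the d-electron count is 8 − 3 = 5. A high-spin d⁵ ion has zero CFSE in either geometry, so four ligands adopt the sterically favoured tetrahedral geometry. → tetrahedral.
For [Pd(H₂O)₂(en)]²⁺: Water is neutral; ethylenediamine is neutral; balancing the +2 overall charge requires Pd(II). Palladium is a group-10 element; Pd(II) is therefore d⁸. A 4d d⁸ ion has a large crystal-field splitting; square planar leaves the high-energy d_{x²−y²} orbital empty and maximises CFSE. → square planar.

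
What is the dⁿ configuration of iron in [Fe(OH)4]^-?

d⁵

Summing ligand charges against the −1 overall charge gives an oxidation state of +3 for iron.
Fe sits in group 8, so the d-electron count is 8 − 3 = 5.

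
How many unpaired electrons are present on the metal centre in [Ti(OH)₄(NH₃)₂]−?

1

Each hydroxide is −1; ammonia is neutral; balancing the −1 overall charge requires Ti(III).
Ti sits in group 4, so the d-electron count is 4 − 3 = 1.
In an octahedral field the d¹ configuration is t₂g¹e_g⁰ (only one arrangement possible), giving 1 unpaired electron.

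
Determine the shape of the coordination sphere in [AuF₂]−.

Summing ligand charges against the −1 overall charge gives an oxidation state of +1 for gold.
Group 11 minus oxidation state 1 gives a d¹⁰ configuration.
Coordination number: 2.
A d¹⁰ ion with only two ligands adopts a linear arrangement (sp hybridisation; no CFSE preference).

linear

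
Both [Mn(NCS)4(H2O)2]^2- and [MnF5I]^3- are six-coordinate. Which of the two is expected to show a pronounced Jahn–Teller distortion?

[Mn(NCS)4(H2O)2]^2-: Ligand charges: each isothiocyanate is −1; water is neutral. With an overall charge of −2 the manganese centre must be in the +2 oxidation state. Manganese is a group-7 element; Mn(II) is therefore d⁵. Isothiocyanate is a weak-field ligand for a first-row metal, so the complex is high-spin. The d⁵ configuration leaves the e_g set evenly filled (or empty) — no strong Jahn–Teller driving force.
[MnF5I]^3-: Ligand charges: each fluoride is −1; each iodide is −1. With an overall charge of −3 the manganese centre must be in the +3 oxidation state. Mn sits in group 7, so the d-electron count is 7 − 3 = 4. Fluoride and iodide are weak-field ligands for a first-row metal, so the complex is high-spin. The t₂g³e_g¹ (high-spin) configuration has an unevenly filled e_g set; the Jahn–Teller theorem predicts a tetragonal distortion (typically axial elongation) to lift the degeneracy.

[MnF5I]^3-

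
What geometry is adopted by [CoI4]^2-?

tetrahedral

Each iodide is −1; balancing the −2 overall charge requires Co(II).
Cobalt is a group-9 element; Co(II) is therefore d⁷.
Coordination number: 4.
Iodide is a weak-field ligand.
For a high-spin 3d d⁷ ion with weak-field ligands the small Δₜ gives little square-planar CFSE advantage, so four ligands adopt the sterically favoured tetrahedral geometry.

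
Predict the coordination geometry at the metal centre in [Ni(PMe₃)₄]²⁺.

square planar

Summing ligand charges against the +2 overall charge gives an oxidation state of +2 for nickel.
Ni sits in group 10, so the d-electron count is 10 − 2 = 8.
With 4 monodentate ligands the coordination number is 4.
Trimethylphosphine is a strong-field ligand (high in the spectrochemical series).
A 3d d⁸ ion with strong-field ligands gains enough CFSE to favour square planar over tetrahedral.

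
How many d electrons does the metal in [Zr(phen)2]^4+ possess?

d0

Ligand charges: 1,10-phenanthroline is neutral. With an overall charge of +4 the zirconium centre must be in the +4 oxidation state.
Zirconium is a group-4 element; Zr(IV) is therefore d⁰.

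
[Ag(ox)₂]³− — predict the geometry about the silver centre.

tetrahedral

Summing ligand charges against the −3 overall charge gives an oxidation state of +1 for silver.
Group 11 minus oxidation state 1 gives a d¹⁰ configuration.
Counting donor atoms: 2×oxalate (bidentate) → 4 donors. Coordination number = 4.
A d¹⁰ ion has no crystal-field stabilisation preference between square planar and tetrahedral, so four ligands adopt the sterically favoured tetrahedral geometry.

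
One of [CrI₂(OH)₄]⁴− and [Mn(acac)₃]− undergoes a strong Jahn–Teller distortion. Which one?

[CrI₂(OH)₄]⁴−

[CrI₂(OH)₄]⁴−: Each iodide is −1; each hydroxide is −1; balancing the −4 overall charge requires Cr(II). Chromium is a group-6 element; Cr(II) is therefore d⁴. Hydroxide and iodide are weak-field ligands for a first-row metal, so the complex is high-spin. The t₂g³e_g¹ (high-spin) configuration has an unevenly filled e_g set; the Jahn–Teller theorem predicts a tetragonal distortion (typically axial elongation) to lift the degeneracy.
[Mn(acac)₃]−: Summing ligand charges against the −1 overall charge gives an oxidation state of +2 for manganese. Manganese is a group-7 element; Mn(II) is therefore d⁵. Acetylacetonate is a weak-field ligand for a first-row metal, so the complex is high-spin. The d⁵ configuration leaves the e_g set evenly filled (or empty) — no strong Jahn–Teller driving force.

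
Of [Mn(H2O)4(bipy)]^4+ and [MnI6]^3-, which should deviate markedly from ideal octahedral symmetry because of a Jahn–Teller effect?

[MnI6]^3-

[Mn(H2O)4(bipy)]^4+: Ligand charges: water is neutral; 2,2′-bipyridine is neutral. With an overall charge of +4 the manganese centre must be in the +4 oxidation state. Manganese is a group-7 element; Mn(IV) is therefore d³. The d³ configuration leaves the e_g set evenly filled (or empty) — no strong Jahn–Teller driving force.
[MnI6]^3-: Summing ligand charges against the −3 overall charge gives an oxidation state of +3 for manganese. Manganese is a group-7 element; Mn(III) is therefore d⁴. Iodide is a weak-field ligand for a first-row metal, so the complex is high-spin. The t₂g³e_g¹ (high-spin) configuration has an unevenly filled e_g set; the Jahn–Teller theorem predicts a tetragonal distortion (typically axial elongation) to lift the degeneracy.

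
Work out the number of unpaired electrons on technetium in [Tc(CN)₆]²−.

Each cyanide is −1; balancing the −2 overall charge requires Tc(IV).
Tc sits in group 7, so the d-electron count is 7 − 4 = 3.
In an octahedral field the d³ configuration is t₂g³e_g⁰ (only one arrangement possible), giving 3 unpaired electrons.

3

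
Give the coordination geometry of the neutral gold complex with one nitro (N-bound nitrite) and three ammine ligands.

Each nitro (N-bound nitrite) is −1; ammonia is neutral; balancing the 0 overall charge requires Au(I).
Group 11 minus oxidation state 1 gives a d¹⁰ configuration.
With 4 monodentate ligands the coordination number is 4.
A d¹⁰ ion has no crystal-field stabilisation preference between square planar and tetrahedral, so four ligands adopt the sterically favoured tetrahedral geometry.

tetrahedral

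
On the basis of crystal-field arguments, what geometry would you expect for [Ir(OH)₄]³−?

Each hydroxide is −1; balancing the −3 overall charge requires Ir(I).
Ir sits in group 9, so the d-electron count is 9 − 1 = 8.
Coordination number: 4.
A 5d d⁸ ion has a large crystal-field splitting; square planar leaves the high-energy d_{x²−y²} orbital empty and maximises CFSE.

square planar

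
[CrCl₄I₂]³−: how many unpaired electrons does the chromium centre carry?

3 unpaired electrons

Each chloride is −1; each iodide is −1; balancing the −3 overall charge requires Cr(III).
Chromium is a group-6 element; Cr(III) is therefore d³.
In an octahedral field the d³ configuration is t₂g³e_g⁰ (only one arrangement possible), giving 3 unpaired electrons.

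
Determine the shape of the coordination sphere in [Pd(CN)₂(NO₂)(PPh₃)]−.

square planar

Summing ligand charges against the −1 overall charge gives an oxidation state of +2 for palladium.
Group 10 minus oxidation state 2 gives a d⁸ configuration.
Coordination number: 4.
A 4d d⁸ ion has a large crystal-field splitting; square planar leaves the high-energy d_{x²−y²} orbital empty and maximises CFSE.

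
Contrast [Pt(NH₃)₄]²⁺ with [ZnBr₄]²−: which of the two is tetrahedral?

[ZnBr₄]²−

For [Pt(NH₃)₄]²⁺: Ligand charges: ammonia is neutral. With an overall charge of +2 the platinum centre must be in the +2 oxidation state. Platinum is a group-10 element; Pt(II) is therefore d⁸. A 5d d⁸ ion has a large crystal-field splitting; square planar leaves the high-energy d_{x²−y²} orbital empty and maximises CFSE. → square planar.
For [ZnBr₄]²−: Ligand charges: each bromide is −1. With an overall charge of −2 the zinc centre must be in the +2 oxidation state. Zn sits in group 12, so the d-electron count is 12 − 2 = 10. A d¹⁰ ion has no crystal-field stabilisation preference between square planar and tetrahedral, so four ligands adopt the sterically favoured tetrahedral geometry. → tetrahedral.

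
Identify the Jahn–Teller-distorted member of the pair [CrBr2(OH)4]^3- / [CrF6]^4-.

[CrBr2(OH)4]^3-: Each bromide is −1; each hydroxide is −1; balancing the −3 overall charge requires Cr(III). Chromium is a group-6 element; Cr(III) is therefore d³. The d³ configuration leaves the e_g set evenly filled (or empty) — no strong Jahn–Teller driving force.
[CrF6]^4-: Each fluoride is −1; balancing the −4 overall charge requires Cr(II). Group 6 minus oxidation state 2 gives a d⁴ configuration. Fluoride is a weak-field ligand for a first-row metal, so the complex is high-spin. The t₂g³e_g¹ (high-spin) configuration has an unevenly filled e_g set; the Jahn–Teller theorem predicts a tetragonal distortion (typically axial elongation) to lift the degeneracy.

[CrF6]^4-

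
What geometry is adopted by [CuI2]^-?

Each iodide is −1; balancing the −1 overall charge requires Cu(I).
Group 11 minus oxidation state 1 gives a d¹⁰ configuration.
Coordination number: 2.
A d¹⁰ ion with only two ligands adopts a linear arrangement (sp hybridisation; no CFSE preference).

linear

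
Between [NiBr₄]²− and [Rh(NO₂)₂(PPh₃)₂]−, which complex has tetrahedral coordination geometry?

For [NiBr₄]²−: Summing ligand charges against the −2 overall charge gives an oxidation state of +2 for nickel. Ni sits in group 10, so the d-electron count is 10 − 2 = 8. Bromide is a weak-field ligand. With weak-field ligands the CFSE gain from square planar is small, so a 3d d⁸ ion takes the sterically preferred tetrahedral geometry. → tetrahedral.
For [Rh(NO₂)₂(PPh₃)₂]−: Ligand charges: each nitro (N-bound nitrite) is −1; triphenylphosphine is neutral. With an overall charge of −1 the rhodium centre must be in the +1 oxidation state. Rh sits in group 9, so the d-electron count is 9 − 1 = 8. A 4d d⁸ ion has a large crystal-field splitting; square planar leaves the high-energy d_{x²−y²} orbital empty and maximises CFSE. → square planar.

[NiBr₄]²−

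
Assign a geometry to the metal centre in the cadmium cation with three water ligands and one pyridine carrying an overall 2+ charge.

Summing ligand charges against the +2 overall charge gives an oxidation state of +2 for cadmium.
Cd sits in group 12, so the d-electron count is 12 − 2 = 10.
Coordination number: 4.
A d¹⁰ ion has no crystal-field stabilisation preference between square planar and tetrahedral, so four ligands adopt the sterically favoured tetrahedral geometry.

tetrahedral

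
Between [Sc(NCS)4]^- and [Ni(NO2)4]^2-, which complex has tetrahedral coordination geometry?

For [Sc(NCS)4]^-: Ligand charges: each isothiocyanate is −1. With an overall charge of −1 the scandium centre must be in the +3 oxidation state. Sc sits in group 3, so the d-electron count is 3 − 3 = 0. A d⁰ ion has no crystal-field stabilisation preference between square planar and tetrahedral, so four ligands adopt the sterically favoured tetrahedral geometry. → tetrahedral.
For [Ni(NO2)4]^2-: Each nitro (N-bound nitrite) is −1; balancing the −2 overall charge requires Ni(II). Ni sits in group 10, so the d-electron count is 10 − 2 = 8. Nitro (N-bound nitrite) is a strong-field ligand (high in the spectrochemical series). A 3d d⁸ ion with strong-field ligands gains enough CFSE to favour square planar over tetrahedral. → square planar.

[Sc(NCS)4]^-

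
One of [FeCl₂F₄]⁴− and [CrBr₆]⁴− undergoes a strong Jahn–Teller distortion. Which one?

[FeCl₂F₄]⁴−: Ligand charges: each chloride is −1; each fluoride is −1. With an overall charge of −4 the iron centre must be in the +2 oxidation state. Group 8 minus oxidation state 2 gives a d⁶ configuration. Chloride and fluoride are weak-field ligands for a first-row metal, so the complex is high-spin. The d⁶ configuration leaves the e_g set evenly filled (or empty) — no strong Jahn–Teller driving force.
[CrBr₆]⁴−: Ligand charges: each bromide is −1. With an overall charge of −4 the chromium centre must be in the +2 oxidation state. Chromium is a group-6 element; Cr(II) is therefore d⁴. Bromide is a weak-field ligand for a first-row metal, so the complex is high-spin. The t₂g³e_g¹ (high-spin) configuration has an unevenly filled e_g set; the Jahn–Teller theorem predicts a tetragonal distortion (typically axial elongation) to lift the degeneracy.

[CrBr₆]⁴−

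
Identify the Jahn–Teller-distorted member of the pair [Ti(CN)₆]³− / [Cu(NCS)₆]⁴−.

[Cu(NCS)₆]⁴−

[Ti(CN)₆]³−: Summing ligand charges against the −3 overall charge gives an oxidation state of +3 for titanium. Group 4 minus oxidation state 3 gives a d¹ configuration. The d¹ configuration leaves the e_g set evenly filled (or empty) — no strong Jahn–Teller driving force.
[Cu(NCS)₆]⁴−: Ligand charges: each isothiocyanate is −1. With an overall charge of −4 the copper centre must be in the +2 oxidation state. Copper is a group-11 element; Cu(II) is therefore d⁹. The t₂g⁶e_g³ configuration has an unevenly filled e_g set; the Jahn–Teller theorem predicts a tetragonal distortion (typically axial elongation) to lift the degeneracy.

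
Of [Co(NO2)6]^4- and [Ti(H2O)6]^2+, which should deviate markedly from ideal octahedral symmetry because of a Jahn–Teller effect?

[Co(NO2)6]^4-: Summing ligand charges against the −4 overall charge gives an oxidation state of +2 for cobalt. Co sits in group 9, so the d-electron count is 9 − 2 = 7. Nitro (N-bound nitrite) is a strong-field ligand (high in the spectrochemical series) for a first-row metal, so the complex is low-spin. The t₂g⁶e_g¹ (low-spin) configuration has an unevenly filled e_g set; the Jahn–Teller theorem predicts a tetragonal distortion (typically axial elongation) to lift the degeneracy.
[Ti(H2O)6]^2+: Summing ligand charges against the +2 overall charge gives an oxidation state of +2 for titanium. Titanium is a group-4 element; Ti(II) is therefore d². The d² configuration leaves the e_g set evenly filled (or empty) — no strong Jahn–Teller driving force.

[Co(NO2)6]^4-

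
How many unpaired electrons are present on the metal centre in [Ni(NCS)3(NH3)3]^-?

Summing ligand charges against the −1 overall charge gives an oxidation state of +2 for nickel.
Ni sits in group 10, so the d-electron count is 10 − 2 = 8.
In an octahedral field the d⁸ configuration is t₂g⁶e_g² (only one arrangement possible), giving 2 unpaired electrons.

2 unpaired electrons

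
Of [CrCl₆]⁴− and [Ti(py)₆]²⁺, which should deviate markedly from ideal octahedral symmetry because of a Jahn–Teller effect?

[CrCl₆]⁴−: Ligand charges: each chloride is −1. With an overall charge of −4 the chromium centre must be in the +2 oxidation state. Chromium is a group-6 element; Cr(II) is therefore d⁴. Chloride is a weak-field ligand for a first-row metal, so the complex is high-spin. The t₂g³e_g¹ (high-spin) configuration has an unevenly filled e_g set; the Jahn–Teller theorem predicts a tetragonal distortion (typically axial elongation) to lift the degeneracy.
[Ti(py)₆]²⁺: Ligand charges: pyridine is neutral. With an overall charge of +2 the titanium centre must be in the +2 oxidation state. Group 4 minus oxidation state 2 gives a d² configuration. The d² configuration leaves the e_g set evenly filled (or empty) — no strong Jahn–Teller driving force.

[CrCl₆]⁴−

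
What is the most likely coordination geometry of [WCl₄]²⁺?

tetrahedral

Summing ligand charges against the +2 overall charge gives an oxidation state of +6 for tungsten.
Group 6 minus oxidation state 6 gives a d⁰ configuration.
Coordination number: 4.
A d⁰ ion has no crystal-field stabilisation preference between square planar and tetrahedral, so four ligands adopt the sterically favoured tetrahedral geometry.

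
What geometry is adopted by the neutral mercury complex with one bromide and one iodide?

linear

Ligand charges: each bromide is −1; each iodide is −1. With an overall charge of 0 the mercury centre must be in the +2 oxidation state.
Mercury is a group-12 element; Hg(II) is therefore d¹⁰.
With 2 monodentate ligands the coordination number is 2.
A d¹⁰ ion with only two ligands adopts a linear arrangement (sp hybridisation; no CFSE preference).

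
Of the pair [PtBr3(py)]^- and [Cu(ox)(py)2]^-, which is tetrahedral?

[Cu(ox)(py)2]^-

For [PtBr3(py)]^-: Summing ligand charges against the −1 overall charge gives an oxidation state of +2 for platinum. Group 10 minus oxidation state 2 gives a d⁸ configuration. A 5d d⁸ ion has a large crystal-field splitting; square planar leaves the high-energy d_{x²−y²} orbital empty and maximises CFSE. → square planar.
For [Cu(ox)(py)2]^-: Summing ligand charges against the −1 overall charge gives an oxidation state of +1 for copper. Copper is a group-11 element; Cu(I) is therefore d¹⁰. A d¹⁰ ion has no crystal-field stabilisation preference between square planar and tetrahedral, so four ligands adopt the sterically favoured tetrahedral geometry. → tetrahedral.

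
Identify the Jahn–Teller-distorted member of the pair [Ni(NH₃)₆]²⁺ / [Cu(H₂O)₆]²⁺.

[Cu(H₂O)₆]²⁺

[Ni(NH₃)₆]²⁺: Summing ligand charges against the +2 overall charge gives an oxidation state of +2 for nickel. Ni sits in group 10, so the d-electron count is 10 − 2 = 8. The d⁸ configuration leaves the e_g set evenly filled (or empty) — no strong Jahn–Teller driving force.
[Cu(H₂O)₆]²⁺: Ligand charges: water is neutral. With an overall charge of +2 the copper centre must be in the +2 oxidation state. Copper is a group-11 element; Cu(II) is therefore d⁹. The t₂g⁶e_g³ configuration has an unevenly filled e_g set; the Jahn–Teller theorem predicts a tetragonal distortion (typically axial elongation) to lift the degeneracy.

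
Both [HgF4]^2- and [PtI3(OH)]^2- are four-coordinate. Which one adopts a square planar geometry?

[PtI3(OH)]^2-

For [HgF4]^2-: Ligand charges: each fluoride is −1. With an overall charge of −2 the mercury centre must be in the +2 oxidation state. Mercury is a group-12 element; Hg(II) is therefore d¹⁰. A d¹⁰ ion has no crystal-field stabilisation preference between square planar and tetrahedral, so four ligands adopt the sterically favoured tetrahedral geometry. → tetrahedral.
For [PtI3(OH)]^2-: Summing ligand charges against the −2 overall charge gives an oxidation state of +2 for platinum. Group 10 minus oxidation state 2 gives a d⁸ configuration. A 5d d⁸ ion has a large crystal-field splitting; square planar leaves the high-energy d_{x²−y²} orbital empty and maximises CFSE. → square planar.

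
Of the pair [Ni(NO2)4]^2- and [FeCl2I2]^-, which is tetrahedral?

For [Ni(NO2)4]^2-: Ligand charges: each nitro (N-bound nitrite) is −1. With an overall charge of −2 the nickel centre must be in the +2 oxidation state. Ni sits in group 10, so the d-electron count is 10 − 2 = 8. Nitro (N-bound nitrite) is a strong-field ligand (high in the spectrochemical series). A 3d d⁸ ion with strong-field ligands gains enough CFSE to favour square planar over tetrahedral. → square planar.
For [FeCl2I2]^-: Summing ligand charges against the −1 overall charge gives an oxidation state of +3 for iron. Fe sits in group 8, so the d-electron count is 8 − 3 = 5. A high-spin d⁵ ion has zero CFSE in either geometry, so four ligands adopt the sterically favoured tetrahedral geometry. → tetrahedral.

[FeCl2I2]^-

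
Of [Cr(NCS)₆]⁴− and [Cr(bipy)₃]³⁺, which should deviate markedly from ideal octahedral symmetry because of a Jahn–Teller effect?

[Cr(NCS)₆]⁴−

[Cr(NCS)₆]⁴−: Summing ligand charges against the −4 overall charge gives an oxidation state of +2 for chromium. Group 6 minus oxidation state 2 gives a d⁴ configuration. Isothiocyanate is a weak-field ligand for a first-row metal, so the complex is high-spin. The t₂g³e_g¹ (high-spin) configuration has an unevenly filled e_g set; the Jahn–Teller theorem predicts a tetragonal distortion (typically axial elongation) to lift the degeneracy.
[Cr(bipy)₃]³⁺: 2,2′-bipyridine is neutral; balancing the +3 overall charge requires Cr(III). Group 6 minus oxidation state 3 gives a d³ configuration. The d³ configuration leaves the e_g set evenly filled (or empty) — no strong Jahn–Teller driving force.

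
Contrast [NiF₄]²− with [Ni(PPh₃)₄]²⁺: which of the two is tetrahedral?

For [NiF₄]²−: Summing ligand charges against the −2 overall charge gives an oxidation state of +2 for nickel. Ni sits in group 10, so the d-electron count is 10 − 2 = 8. Fluoride is a weak-field ligand. With weak-field ligands the CFSE gain from square planar is small, so a 3d d⁸ ion takes the sterically preferred tetrahedral geometry. → tetrahedral.
For [Ni(PPh₃)₄]²⁺: Summing ligand charges against the +2 overall charge gives an oxidation state of +2 for nickel. Nickel is a group-10 element; Ni(II) is therefore d⁸. Triphenylphosphine is a strong-field ligand (high in the spectrochemical series). A 3d d⁸ ion with strong-field ligands gains enough CFSE to favour square planar over tetrahedral. → square planar.

[NiF₄]²−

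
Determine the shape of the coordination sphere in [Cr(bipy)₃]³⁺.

octahedral

Summing ligand charges against the +3 overall charge gives an oxidation state of +3 for chromium.
Group 6 minus oxidation state 3 gives a d³ configuration.
Counting donor atoms: 3×2,2′-bipyridine (bidentate) → 6 donors. Coordination number = 6.
Six donors around a single metal centre give an octahedral coordination sphere.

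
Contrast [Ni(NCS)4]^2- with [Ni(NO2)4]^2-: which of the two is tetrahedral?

For [Ni(NCS)4]^2-: Each isothiocyanate is −1; balancing the −2 overall charge requires Ni(II). Nickel is a group-10 element; Ni(II) is therefore d⁸. Isothiocyanate is a weak-field ligand. With weak-field ligands the CFSE gain from square planar is small, so a 3d d⁸ ion takes the sterically preferred tetrahedral geometry. → tetrahedral.
For [Ni(NO2)4]^2-: Summing ligand charges against the −2 overall charge gives an oxidation state of +2 for nickel. Ni sits in group 10, so the d-electron count is 10 − 2 = 8. Nitro (N-bound nitrite) is a strong-field ligand (high in the spectrochemical series). A 3d d⁸ ion with strong-field ligands gains enough CFSE to favour square planar over tetrahedral. → square planar.

[Ni(NCS)4]^2-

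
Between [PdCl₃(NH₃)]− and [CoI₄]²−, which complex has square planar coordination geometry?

For [PdCl₃(NH₃)]−: Each chloride is −1; ammonia is neutral; balancing the −1 overall charge requires Pd(II). Pd sits in group 10, so the d-electron count is 10 − 2 = 8. A 4d d⁸ ion has a large crystal-field splitting; square planar leaves the high-energy d_{x²−y²} orbital empty and maximises CFSE. → square planar.
For [CoI₄]²−: Ligand charges: each iodide is −1. With an overall charge of −2 the cobalt centre must be in the +2 oxidation state. Co sits in group 9, so the d-electron count is 9 − 2 = 7. For a high-spin 3d d⁷ ion with weak-field ligands the small Δₜ gives little square-planar CFSE advantage, so four ligands adopt the sterically favoured tetrahedral geometry. → tetrahedral.

[PdCl₃(NH₃)]−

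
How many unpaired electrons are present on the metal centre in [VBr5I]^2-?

Each bromide is −1; each iodide is −1; balancing the −2 overall charge requires V(IV).
V sits in group 5, so the d-electron count is 5 − 4 = 1.
In an octahedral field the d¹ configuration is t₂g¹e_g⁰ (only one arrangement possible), giving 1 unpaired electron.

1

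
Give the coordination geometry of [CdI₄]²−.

Ligand charges: each iodide is −1. With an overall charge of −2 the cadmium centre must be in the +2 oxidation state.
Cd sits in group 12, so the d-electron count is 12 − 2 = 10.
With 4 monodentate ligands the coordination number is 4.
A d¹⁰ ion has no crystal-field stabilisation preference between square planar and tetrahedral, so four ligands adopt the sterically favoured tetrahedral geometry.

tetrahedral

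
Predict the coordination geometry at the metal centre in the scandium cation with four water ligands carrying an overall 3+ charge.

tetrahedral

Summing ligand charges against the +3 overall charge gives an oxidation state of +3 for scandium.
Group 3 minus oxidation state 3 gives a d⁰ configuration.
With 4 monodentate ligands the coordination number is 4.
A d⁰ ion has no crystal-field stabilisation preference between square planar and tetrahedral, so four ligands adopt the sterically favoured tetrahedral geometry.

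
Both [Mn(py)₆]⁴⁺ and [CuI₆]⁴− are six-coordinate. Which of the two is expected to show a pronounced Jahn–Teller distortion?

[CuI₆]⁴−

[Mn(py)₆]⁴⁺: Pyridine is neutral; balancing the +4 overall charge requires Mn(IV). Manganese is a group-7 element; Mn(IV) is therefore d³. The d³ configuration leaves the e_g set evenly filled (or empty) — no strong Jahn–Teller driving force.
[CuI₆]⁴−: Each iodide is −1; balancing the −4 overall charge requires Cu(II). Cu sits in group 11, so the d-electron count is 11 − 2 = 9. The t₂g⁶e_g³ configuration has an unevenly filled e_g set; the Jahn–Teller theorem predicts a tetragonal distortion (typically axial elongation) to lift the degeneracy.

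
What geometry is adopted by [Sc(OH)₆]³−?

octahedral

Each hydroxide is −1; balancing the −3 overall charge requires Sc(III).
Scandium is a group-3 element; Sc(III) is therefore d⁰.
Coordination number: 6.
Six donors around a single metal centre give an octahedral coordination sphere.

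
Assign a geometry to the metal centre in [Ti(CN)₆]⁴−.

octahedral

Each cyanide is −1; balancing the −4 overall charge requires Ti(II).
Group 4 minus oxidation state 2 gives a d² configuration.
Coordination number: 6.
Six donors around a single metal centre give an octahedral coordination sphere.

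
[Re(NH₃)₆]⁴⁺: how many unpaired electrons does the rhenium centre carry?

3

Ammonia is neutral; balancing the +4 overall charge requires Re(IV).
Re sits in group 7, so the d-electron count is 7 − 4 = 3.
In an octahedral field the d³ configuration is t₂g³e_g⁰ (only one arrangement possible), giving 3 unpaired electrons.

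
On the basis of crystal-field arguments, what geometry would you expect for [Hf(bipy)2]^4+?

tetrahedral

2,2′-bipyridine is neutral; balancing the +4 overall charge requires Hf(IV).
Hafnium is a group-4 element; Hf(IV) is therefore d⁰.
Counting donor atoms: 2×2,2′-bipyridine (bidentate) → 4 donors. Coordination number = 4.
A d⁰ ion has no crystal-field stabilisation preference between square planar and tetrahedral, so four ligands adopt the sterically favoured tetrahedral geometry.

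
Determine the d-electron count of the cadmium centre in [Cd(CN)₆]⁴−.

d¹⁰

Each cyanide is −1; balancing the −4 overall charge requires Cd(II).
Cd sits in group 12, so the d-electron count is 12 − 2 = 10.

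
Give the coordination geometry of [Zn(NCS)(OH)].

linear

Summing ligand charges against the 0 overall charge gives an oxidation state of +2 for zinc.
Group 12 minus oxidation state 2 gives a d¹⁰ configuration.
With 2 monodentate ligands the coordination number is 2.
A d¹⁰ ion with only two ligands adopts a linear arrangement (sp hybridisation; no CFSE preference).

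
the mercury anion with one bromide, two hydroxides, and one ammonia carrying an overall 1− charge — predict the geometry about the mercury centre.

Summing ligand charges against the −1 overall charge gives an oxidation state of +2 for mercury.
Group 12 minus oxidation state 2 gives a d¹⁰ configuration.
With 4 monodentate ligands the coordination number is 4.
A d¹⁰ ion has no crystal-field stabilisation preference between square planar and tetrahedral, so four ligands adopt the sterically favoured tetrahedral geometry.

tetrahedral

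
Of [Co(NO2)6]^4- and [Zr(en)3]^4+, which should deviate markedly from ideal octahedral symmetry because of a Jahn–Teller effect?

[Co(NO2)6]^4-: Ligand charges: each nitro (N-bound nitrite) is −1. With an overall charge of −4 the cobalt centre must be in the +2 oxidation state. Co sits in group 9, so the d-electron count is 9 − 2 = 7. Nitro (N-bound nitrite) is a strong-field ligand (high in the spectrochemical series) for a first-row metal, so the complex is low-spin. The t₂g⁶e_g¹ (low-spin) configuration has an unevenly filled e_g set; the Jahn–Teller theorem predicts a tetragonal distortion (typically axial elongation) to lift the degeneracy.
[Zr(en)3]^4+: Ethylenediamine is neutral; balancing the +4 overall charge requires Zr(IV). Group 4 minus oxidation state 4 gives a d⁰ configuration. The d⁰ configuration leaves the e_g set evenly filled (or empty) — no strong Jahn–Teller driving force.

[Co(NO2)6]^4-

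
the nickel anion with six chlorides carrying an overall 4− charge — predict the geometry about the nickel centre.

Each chloride is −1; balancing the −4 overall charge requires Ni(II).
Ni sits in group 10, so the d-electron count is 10 − 2 = 8.
Coordination number: 6.
Six donors around a single metal centre give an octahedral coordination sphere.

octahedral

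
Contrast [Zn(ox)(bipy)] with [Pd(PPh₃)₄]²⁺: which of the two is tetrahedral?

[Zn(ox)(bipy)]

For [Zn(ox)(bipy)]: Summing ligand charges against the 0 overall charge gives an oxidation state of +2 for zinc. Zn sits in group 12, so the d-electron count is 12 − 2 = 10. A d¹⁰ ion has no crystal-field stabilisation preference between square planar and tetrahedral, so four ligands adopt the sterically favoured tetrahedral geometry. → tetrahedral.
For [Pd(PPh₃)₄]²⁺: Summing ligand charges against the +2 overall charge gives an oxidation state of +2 for palladium. Palladium is a group-10 element; Pd(II) is therefore d⁸. A 4d d⁸ ion has a large crystal-field splitting; square planar leaves the high-energy d_{x²−y²} orbital empty and maximises CFSE. → square planar.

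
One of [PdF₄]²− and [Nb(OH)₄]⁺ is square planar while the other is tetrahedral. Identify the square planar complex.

[PdF₄]²−

For [PdF₄]²−: Each fluoride is −1; balancing the −2 overall charge requires Pd(II). Pd sits in group 10, so the d-electron count is 10 − 2 = 8. A 4d d⁸ ion has a large crystal-field splitting; square planar leaves the high-energy d_{x²−y²} orbital empty and maximises CFSE. → square planar.
For [Nb(OH)₄]⁺: Each hydroxide is −1; balancing the +1 overall charge requires Nb(V). Nb sits in group 5, so the d-electron count is 5 − 5 = 0. A d⁰ ion has no crystal-field stabilisation preference between square planar and tetrahedral, so four ligands adopt the sterically favoured tetrahedral geometry. → tetrahedral.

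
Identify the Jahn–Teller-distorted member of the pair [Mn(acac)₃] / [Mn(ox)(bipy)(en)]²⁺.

[Mn(acac)₃]: Each acetylacetonate is −1; balancing the 0 overall charge requires Mn(III). Manganese is a group-7 element; Mn(III) is therefore d⁴. Acetylacetonate is a weak-field ligand for a first-row metal, so the complex is high-spin. The t₂g³e_g¹ (high-spin) configuration has an unevenly filled e_g set; the Jahn–Teller theorem predicts a tetragonal distortion (typically axial elongation) to lift the degeneracy.
[Mn(ox)(bipy)(en)]²⁺: Ligand charges: each oxalate is −2; 2,2′-bipyridine is neutral; ethylenediamine is neutral. With an overall charge of +2 the manganese centre must be in the +4 oxidation state. Group 7 minus oxidation state 4 gives a d³ configuration. The d³ configuration leaves the e_g set evenly filled (or empty) — no strong Jahn–Teller driving force.

[Mn(acac)₃]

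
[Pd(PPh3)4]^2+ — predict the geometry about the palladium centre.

Summing ligand charges against the +2 overall charge gives an oxidation state of +2 for palladium.
Palladium is a group-10 element; Pd(II) is therefore d⁸.
Coordination number: 4.
A 4d d⁸ ion has a large crystal-field splitting; square planar leaves the high-energy d_{x²−y²} orbital empty and maximises CFSE.

square planar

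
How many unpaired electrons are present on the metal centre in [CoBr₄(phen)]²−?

3

Summing ligand charges against the −2 overall charge gives an oxidation state of +2 for cobalt.
Co sits in group 9, so the d-electron count is 9 − 2 = 7.
Counting donor atoms: 4×bromide (monodentate) → 4 donors; 1×1,10-phenanthroline (bidentate) → 2 donors. Coordination number = 6.
The spin state decides the count: Bromide is a weak-field ligand for a first-row metal, so the complex is high-spin.
An octahedral high-spin d⁷ ion is t₂g⁵e_g², giving 3 unpaired electrons.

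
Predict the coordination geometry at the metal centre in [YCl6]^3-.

Summing ligand charges against the −3 overall charge gives an oxidation state of +3 for yttrium.
Group 3 minus oxidation state 3 gives a d⁰ configuration.
With 6 monodentate ligands the coordination number is 6.
Six donors around a single metal centre give an octahedral coordination sphere.

octahedral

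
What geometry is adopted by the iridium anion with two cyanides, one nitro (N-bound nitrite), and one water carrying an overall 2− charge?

Ligand charges: each cyanide is −1; each nitro (N-bound nitrite) is −1; water is neutral. With an overall charge of −2 the iridium centre must be in the +1 oxidation state.
Iridium is a group-9 element; Ir(I) is therefore d⁸.
With 4 monodentate ligands the coordination number is 4.
A 5d d⁸ ion has a large crystal-field splitting; square planar leaves the high-energy d_{x²−y²} orbital empty and maximises CFSE.

square planar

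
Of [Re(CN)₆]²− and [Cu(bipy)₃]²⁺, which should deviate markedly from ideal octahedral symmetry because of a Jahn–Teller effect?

[Cu(bipy)₃]²⁺

[Re(CN)₆]²−: Each cyanide is −1; balancing the −2 overall charge requires Re(IV). Re sits in group 7, so the d-electron count is 7 − 4 = 3. The d³ configuration leaves the e_g set evenly filled (or empty) — no strong Jahn–Teller driving force.
[Cu(bipy)₃]²⁺: Ligand charges: 2,2′-bipyridine is neutral. With an overall charge of +2 the copper centre must be in the +2 oxidation state. Group 11 minus oxidation state 2 gives a d⁹ configuration. The t₂g⁶e_g³ configuration has an unevenly filled e_g set; the Jahn–Teller theorem predicts a tetragonal distortion (typically axial elongation) to lift the degeneracy.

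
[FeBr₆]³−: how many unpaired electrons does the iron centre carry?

Each bromide is −1; balancing the −3 overall charge requires Fe(III).
Fe sits in group 8, so the d-electron count is 8 − 3 = 5.
The spin state decides the count: Bromide is a weak-field ligand for a first-row metal, so the complex is high-spin.
An octahedral high-spin d⁵ ion is t₂g³e_g², giving 5 unpaired electrons.

5 unpaired electrons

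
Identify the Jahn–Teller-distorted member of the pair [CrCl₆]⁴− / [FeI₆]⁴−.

[CrCl₆]⁴−

[CrCl₆]⁴−: Each chloride is −1; balancing the −4 overall charge requires Cr(II). Chromium is a group-6 element; Cr(II) is therefore d⁴. Chloride is a weak-field ligand for a first-row metal, so the complex is high-spin. The t₂g³e_g¹ (high-spin) configuration has an unevenly filled e_g set; the Jahn–Teller theorem predicts a tetragonal distortion (typically axial elongation) to lift the degeneracy.
[FeI₆]⁴−: Each iodide is −1; balancing the −4 overall charge requires Fe(II). Group 8 minus oxidation state 2 gives a d⁶ configuration. Iodide is a weak-field ligand for a first-row metal, so the complex is high-spin. The d⁶ configuration leaves the e_g set evenly filled (or empty) — no strong Jahn–Teller driving force.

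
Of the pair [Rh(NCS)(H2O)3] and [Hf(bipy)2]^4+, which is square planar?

For [Rh(NCS)(H2O)3]: Each isothiocyanate is −1; water is neutral; balancing the 0 overall charge requires Rh(I). Group 9 minus oxidation state 1 gives a d⁸ configuration. A 4d d⁸ ion has a large crystal-field splitting; square planar leaves the high-energy d_{x²−y²} orbital empty and maximises CFSE. → square planar.
For [Hf(bipy)2]^4+: 2,2′-bipyridine is neutral; balancing the +4 overall charge requires Hf(IV). Hf sits in group 4, so the d-electron count is 4 − 4 = 0. A d⁰ ion has no crystal-field stabilisation preference between square planar and tetrahedral, so four ligands adopt the sterically favoured tetrahedral geometry. → tetrahedral.

[Rh(NCS)(H2O)3]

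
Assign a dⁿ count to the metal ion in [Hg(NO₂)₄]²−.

d10

Each nitro (N-bound nitrite) is −1; balancing the −2 overall charge requires Hg(II).
Group 12 minus oxidation state 2 gives a d¹⁰ configuration.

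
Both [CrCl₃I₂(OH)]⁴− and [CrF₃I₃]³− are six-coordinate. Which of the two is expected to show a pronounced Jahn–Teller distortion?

[CrCl₃I₂(OH)]⁴−

[CrCl₃I₂(OH)]⁴−: Ligand charges: each chloride is −1; each iodide is −1; each hydroxide is −1. With an overall charge of −4 the chromium centre must be in the +2 oxidation state. Group 6 minus oxidation state 2 gives a d⁴ configuration. Chloride, hydroxide, and iodide are weak-field ligands for a first-row metal, so the complex is high-spin. The t₂g³e_g¹ (high-spin) configuration has an unevenly filled e_g set; the Jahn–Teller theorem predicts a tetragonal distortion (typically axial elongation) to lift the degeneracy.
[CrF₃I₃]³−: Ligand charges: each fluoride is −1; each iodide is −1. With an overall charge of −3 the chromium centre must be in the +3 oxidation state. Group 6 minus oxidation state 3 gives a d³ configuration. The d³ configuration leaves the e_g set evenly filled (or empty) — no strong Jahn–Teller driving force.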